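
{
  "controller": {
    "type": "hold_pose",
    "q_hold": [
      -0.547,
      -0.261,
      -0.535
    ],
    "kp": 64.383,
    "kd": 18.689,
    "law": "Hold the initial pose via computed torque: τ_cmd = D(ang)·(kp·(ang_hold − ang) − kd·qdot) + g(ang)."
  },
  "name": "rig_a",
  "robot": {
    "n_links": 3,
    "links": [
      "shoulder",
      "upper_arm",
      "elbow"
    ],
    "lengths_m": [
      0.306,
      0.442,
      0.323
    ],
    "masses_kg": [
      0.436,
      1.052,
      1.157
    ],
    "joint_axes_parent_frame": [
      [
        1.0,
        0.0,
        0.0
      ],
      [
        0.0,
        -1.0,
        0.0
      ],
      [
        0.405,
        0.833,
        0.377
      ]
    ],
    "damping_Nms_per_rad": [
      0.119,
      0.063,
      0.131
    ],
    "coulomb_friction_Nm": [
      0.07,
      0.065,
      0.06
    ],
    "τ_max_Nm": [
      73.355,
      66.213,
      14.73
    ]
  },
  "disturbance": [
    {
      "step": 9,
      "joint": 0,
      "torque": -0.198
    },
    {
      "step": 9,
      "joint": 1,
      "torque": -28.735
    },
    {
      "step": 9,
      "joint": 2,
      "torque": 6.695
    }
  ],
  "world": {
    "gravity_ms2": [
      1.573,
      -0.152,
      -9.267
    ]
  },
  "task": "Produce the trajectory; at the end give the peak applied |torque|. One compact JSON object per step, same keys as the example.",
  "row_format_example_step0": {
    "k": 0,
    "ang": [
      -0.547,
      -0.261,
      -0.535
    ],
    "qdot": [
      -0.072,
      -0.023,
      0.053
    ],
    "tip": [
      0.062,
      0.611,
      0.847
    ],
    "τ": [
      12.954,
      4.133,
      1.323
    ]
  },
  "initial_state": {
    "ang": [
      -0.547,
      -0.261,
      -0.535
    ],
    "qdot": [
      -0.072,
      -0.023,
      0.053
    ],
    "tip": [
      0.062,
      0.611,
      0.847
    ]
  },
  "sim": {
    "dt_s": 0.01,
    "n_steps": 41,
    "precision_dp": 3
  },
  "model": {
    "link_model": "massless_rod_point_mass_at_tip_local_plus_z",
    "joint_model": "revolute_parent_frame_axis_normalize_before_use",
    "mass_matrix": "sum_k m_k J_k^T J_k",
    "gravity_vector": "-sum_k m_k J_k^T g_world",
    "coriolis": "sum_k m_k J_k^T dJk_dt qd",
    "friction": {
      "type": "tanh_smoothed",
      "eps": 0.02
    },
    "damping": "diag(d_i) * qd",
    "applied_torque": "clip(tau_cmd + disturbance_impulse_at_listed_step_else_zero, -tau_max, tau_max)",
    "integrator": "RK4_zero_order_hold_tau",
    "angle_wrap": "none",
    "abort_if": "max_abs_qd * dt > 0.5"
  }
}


{"k":1,"ang":[-0.548,-0.261,-0.535],"qdot":[-0.056,-0.022,0.027],"tip":[0.062,0.611,0.847],"\u03c4":[12.59,4.038,1.319]}
{"k":2,"ang":[-0.548,-0.261,-0.534],"qdot":[-0.044,-0.02,0.01],"tip":[0.062,0.612,0.847],"\u03c4":[12.28,3.958,1.313]}
{"k":3,"ang":[-0.549,-0.262,-0.534],"qdot":[-0.034,-0.016,0.004],"tip":[0.062,0.612,0.846],"\u03c4":[12.016,3.891,1.304]}
{"k":4,"ang":[-0.549,-0.262,-0.534],"qdot":[-0.026,-0.013,0.001],"tip":[0.062,0.612,0.846],"\u03c4":[11.793,3.834,1.293]}
{"k":5,"ang":[-0.549,-0.262,-0.534],"qdot":[-0.02,-0.009,0.0],"tip":[0.062,0.612,0.846],"\u03c4":[11.603,3.788,1.283]}
{"k":6,"ang":[-0.549,-0.262,-0.534],"qdot":[-0.015,-0.007,-0.0],"tip":[0.062,0.612,0.846],"\u03c4":[11.444,3.75,1.275]}
{"k":7,"ang":[-0.549,-0.262,-0.534],"qdot":[-0.01,-0.005,-0.0],"tip":[0.062,0.613,0.846],"\u03c4":[11.31,3.719,1.267]}
{"k":8,"ang":[-0.549,-0.262,-0.534],"qdot":[-0.007,-0.003,-0.0],"tip":[0.062,0.613,0.846],"\u03c4":[11.198,3.693,1.261]}
{"k":9,"ang":[-0.549,-0.262,-0.534],"qdot":[-0.004,-0.002,-0.0],"tip":[0.062,0.613,0.846],"\u03c4":[10.907,-25.062,7.95]}
{"k":10,"ang":[-0.55,-0.264,-0.534],"qdot":[-0.002,-0.343,0.003],"tip":[0.064,0.613,0.846],"\u03c4":[11.063,9.125,-0.026]}
{"k":11,"ang":[-0.55,-0.267,-0.534],"qdot":[-0.0,-0.275,0.006],"tip":[0.066,0.613,0.846],"\u03c4":[10.99,8.278,0.162]}
{"k":12,"ang":[-0.55,-0.269,-0.534],"qdot":[0.001,-0.219,0.006],"tip":[0.068,0.612,0.845],"\u03c4":[10.928,7.556,0.324]}
{"k":13,"ang":[-0.55,-0.271,-0.534],"qdot":[0.003,-0.171,0.006],"tip":[0.069,0.612,0.845],"\u03c4":[10.877,6.94,0.462]}
{"k":14,"ang":[-0.549,-0.273,-0.534],"qdot":[0.003,-0.132,0.005],"tip":[0.07,0.612,0.845],"\u03c4":[10.835,6.415,0.581]}
{"k":15,"ang":[-0.549,-0.274,-0.534],"qdot":[0.004,-0.098,0.005],"tip":[0.071,0.612,0.845],"\u03c4":[10.8,5.968,0.681]}
{"k":16,"ang":[-0.549,-0.275,-0.534],"qdot":[0.005,-0.071,0.005],"tip":[0.072,0.612,0.845],"\u03c4":[10.771,5.587,0.767]}
{"k":17,"ang":[-0.549,-0.275,-0.534],"qdot":[0.005,-0.047,0.004],"tip":[0.072,0.612,0.845],"\u03c4":[10.747,5.263,0.841]}
{"k":18,"ang":[-0.549,-0.276,-0.534],"qdot":[0.006,-0.028,0.004],"tip":[0.073,0.612,0.845],"\u03c4":[10.727,4.988,0.903]}
{"k":19,"ang":[-0.549,-0.276,-0.534],"qdot":[0.006,-0.013,0.003],"tip":[0.073,0.612,0.845],"\u03c4":[10.71,4.756,0.956]}
{"k":20,"ang":[-0.549,-0.276,-0.534],"qdot":[0.006,-0.001,0.002],"tip":[0.073,0.612,0.845],"\u03c4":[10.697,4.564,1.0]}
{"k":21,"ang":[-0.549,-0.276,-0.534],"qdot":[0.006,0.009,-0.0],"tip":[0.073,0.612,0.845],"\u03c4":[10.686,4.407,1.037]}
{"k":22,"ang":[-0.549,-0.276,-0.534],"qdot":[0.006,0.016,-0.002],"tip":[0.073,0.612,0.845],"\u03c4":[10.676,4.278,1.067]}
{"k":23,"ang":[-0.549,-0.276,-0.534],"qdot":[0.007,0.022,-0.003],"tip":[0.073,0.612,0.845],"\u03c4":[10.669,4.171,1.092]}
{"k":24,"ang":[-0.549,-0.275,-0.534],"qdot":[0.006,0.027,-0.003],"tip":[0.072,0.612,0.845],"\u03c4":[10.663,4.081,1.113]}
{"k":25,"ang":[-0.549,-0.275,-0.534],"qdot":[0.006,0.03,-0.004],"tip":[0.072,0.612,0.846],"\u03c4":[10.658,4.006,1.13]}
{"k":26,"ang":[-0.549,-0.275,-0.534],"qdot":[0.006,0.033,-0.004],"tip":[0.072,0.612,0.846],"\u03c4":[10.654,3.942,1.145]}
{"k":27,"ang":[-0.549,-0.275,-0.534],"qdot":[0.006,0.035,-0.004],"tip":[0.072,0.612,0.846],"\u03c4":[10.651,3.889,1.158]}
{"k":28,"ang":[-0.549,-0.274,-0.534],"qdot":[0.006,0.036,-0.004],"tip":[0.071,0.612,0.846],"\u03c4":[10.648,3.844,1.168]}
{"k":29,"ang":[-0.549,-0.274,-0.534],"qdot":[0.006,0.037,-0.004],"tip":[0.071,0.612,0.846],"\u03c4":[10.646,3.805,1.177]}
{"k":30,"ang":[-0.549,-0.273,-0.534],"qdot":[0.006,0.038,-0.004],"tip":[0.071,0.611,0.846],"\u03c4":[10.644,3.773,1.184]}
{"k":31,"ang":[-0.548,-0.273,-0.534],"qdot":[0.006,0.038,-0.004],"tip":[0.071,0.611,0.846],"\u03c4":[10.643,3.746,1.191]}
{"k":32,"ang":[-0.548,-0.273,-0.534],"qdot":[0.005,0.038,-0.004],"tip":[0.07,0.611,0.846],"\u03c4":[10.641,3.724,1.196]}
{"k":33,"ang":[-0.548,-0.272,-0.534],"qdot":[0.005,0.037,-0.004],"tip":[0.07,0.611,0.846],"\u03c4":[10.641,3.705,1.201]}
{"k":34,"ang":[-0.548,-0.272,-0.534],"qdot":[0.005,0.037,-0.004],"tip":[0.07,0.611,0.846],"\u03c4":[10.64,3.689,1.204]}
{"k":35,"ang":[-0.548,-0.272,-0.534],"qdot":[0.005,0.036,-0.004],"tip":[0.069,0.611,0.846],"\u03c4":[10.639,3.676,1.208]}
{"k":36,"ang":[-0.548,-0.271,-0.534],"qdot":[0.005,0.035,-0.004],"tip":[0.069,0.611,0.846],"\u03c4":[10.639,3.665,1.21]}
{"k":37,"ang":[-0.548,-0.271,-0.534],"qdot":[0.005,0.035,-0.004],"tip":[0.069,0.611,0.846],"\u03c4":[10.639,3.655,1.213]}
{"k":38,"ang":[-0.548,-0.27,-0.534],"qdot":[0.004,0.034,-0.004],"tip":[0.069,0.611,0.846],"\u03c4":[10.638,3.648,1.215]}
{"k":39,"ang":[-0.548,-0.27,-0.534],"qdot":[0.004,0.033,-0.004],"tip":[0.068,0.611,0.846],"\u03c4":[10.638,3.641,1.216]}
{"k":40,"ang":[-0.548,-0.27,-0.535],"qdot":[0.004,0.032,-0.004],"tip":[0.068,0.611,0.846],"\u03c4":[10.638,3.636,1.218]}
{"k":41,"ang":[-0.548,-0.27,-0.535],"qdot":[0.004,0.031,-0.004],"tip":[0.068,0.611,0.846]}
{"summary": "max |\u03c4| (N\u00b7m): 25.062"}


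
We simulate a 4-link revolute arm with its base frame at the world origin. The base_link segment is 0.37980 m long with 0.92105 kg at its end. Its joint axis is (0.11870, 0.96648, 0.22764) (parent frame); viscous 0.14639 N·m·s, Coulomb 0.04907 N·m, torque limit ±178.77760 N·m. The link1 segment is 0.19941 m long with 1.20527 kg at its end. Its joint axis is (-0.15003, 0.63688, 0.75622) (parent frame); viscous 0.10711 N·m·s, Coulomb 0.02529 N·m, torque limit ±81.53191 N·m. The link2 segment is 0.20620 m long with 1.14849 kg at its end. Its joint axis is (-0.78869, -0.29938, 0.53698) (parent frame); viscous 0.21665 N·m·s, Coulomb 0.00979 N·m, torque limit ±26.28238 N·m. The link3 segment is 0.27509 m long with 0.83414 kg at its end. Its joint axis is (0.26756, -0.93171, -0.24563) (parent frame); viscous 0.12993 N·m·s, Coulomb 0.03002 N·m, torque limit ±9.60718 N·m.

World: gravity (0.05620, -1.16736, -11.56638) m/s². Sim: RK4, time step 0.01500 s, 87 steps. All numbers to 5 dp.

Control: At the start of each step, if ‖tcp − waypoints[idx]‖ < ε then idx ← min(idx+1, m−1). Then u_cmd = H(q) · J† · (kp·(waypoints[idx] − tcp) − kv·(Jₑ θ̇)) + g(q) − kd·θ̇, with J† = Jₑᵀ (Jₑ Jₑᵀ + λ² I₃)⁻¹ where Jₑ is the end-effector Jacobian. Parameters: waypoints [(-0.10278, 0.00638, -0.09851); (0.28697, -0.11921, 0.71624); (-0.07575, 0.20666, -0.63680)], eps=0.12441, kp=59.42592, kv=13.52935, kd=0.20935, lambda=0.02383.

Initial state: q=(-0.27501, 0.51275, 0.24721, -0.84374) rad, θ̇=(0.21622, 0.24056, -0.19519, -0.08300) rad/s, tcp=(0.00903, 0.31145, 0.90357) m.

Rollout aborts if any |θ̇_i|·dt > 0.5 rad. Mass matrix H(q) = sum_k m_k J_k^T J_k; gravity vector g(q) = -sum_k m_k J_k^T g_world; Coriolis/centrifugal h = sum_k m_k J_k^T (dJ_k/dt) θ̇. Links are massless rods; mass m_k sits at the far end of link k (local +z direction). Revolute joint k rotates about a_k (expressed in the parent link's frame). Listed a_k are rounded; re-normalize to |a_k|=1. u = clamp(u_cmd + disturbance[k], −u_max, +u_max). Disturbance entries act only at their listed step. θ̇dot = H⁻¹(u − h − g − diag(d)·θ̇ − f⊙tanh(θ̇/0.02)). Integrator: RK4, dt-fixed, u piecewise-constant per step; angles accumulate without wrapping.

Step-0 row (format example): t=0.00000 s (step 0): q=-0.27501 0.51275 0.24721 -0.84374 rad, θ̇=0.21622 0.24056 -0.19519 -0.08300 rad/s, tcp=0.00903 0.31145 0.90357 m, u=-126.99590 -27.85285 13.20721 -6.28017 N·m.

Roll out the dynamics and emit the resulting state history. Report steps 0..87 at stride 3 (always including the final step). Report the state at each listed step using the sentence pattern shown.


t=0.04500 s (step 3): q=-0.36020 0.47084 0.11501 -1.14737 rad, θ̇=-3.40200 -0.87885 -4.92391 -10.39195 rad/s, tcp=0.00488 0.29305 0.85316 m, u=-22.47513 -4.80253 2.55119 -1.48149 N·m.
t=0.09000 s (step 6): q=-0.52503 0.46489 -0.14352 -1.61885 rad, θ̇=-3.57145 0.43416 -6.34316 -10.11360 rad/s, tcp=-0.03872 0.25288 0.75084 m, u=32.47608 7.15242 -2.39817 0.95280 N·m.
t=0.13500 s (step 9): q=-0.65907 0.49667 -0.44499 -2.04905 rad, θ̇=-2.27373 0.96552 -7.14507 -9.15550 rad/s, tcp=-0.09781 0.22134 0.64247 m, u=59.28743 12.37786 -3.99547 3.22815 N·m.
t=0.18000 s (step 12): q=-0.71702 0.56050 -0.80611 -2.46530 rad, θ̇=-0.15892 2.21040 -9.49932 -9.78642 rad/s, tcp=-0.15213 0.21030 0.55608 m, u=96.52939 21.75857 -7.54470 4.73947 N·m.
t=0.22500 s (step 15): q=-0.74392 0.77410 -1.38963 -2.83012 rad, θ̇=-3.09142 5.39480 -12.53943 -1.45821 rad/s, tcp=-0.18658 0.21602 0.52031 m, u=-99.60559 -27.36703 -2.49466 3.17059 N·m.
t=0.27000 s (step 18): q=-0.94840 0.91049 -1.74348 -2.66855 rad, θ̇=-5.42678 1.42400 -3.69989 6.77786 rad/s, tcp=-0.19910 0.19882 0.46189 m, u=8.40664 3.96264 2.45869 0.47720 N·m.
t=0.31500 s (step 21): q=-1.20231 0.98284 -1.83220 -2.34936 rad, θ̇=-5.70945 2.14203 -1.16088 6.76859 rad/s, tcp=-0.22129 0.16137 0.39448 m, u=30.24210 11.00854 4.40941 -0.13589 N·m.
t=0.36000 s (step 24): q=-1.44892 1.10413 -1.88894 -2.08940 rad, θ̇=-5.15693 3.10547 -1.47472 4.70853 rad/s, tcp=-0.24737 0.13178 0.32989 m, u=38.55216 11.37364 5.08255 -0.00068 N·m.
t=0.40500 s (step 27): q=-1.66076 1.25020 -1.96535 -1.92369 rad, θ̇=-4.23827 3.31920 -1.89716 2.74805 rad/s, tcp=-0.26411 0.11490 0.26441 m, u=38.78477 9.36310 5.53587 0.36773 N·m.
t=0.45000 s (step 30): q=-1.83037 1.39870 -2.05549 -1.83162 rad, θ̇=-3.31053 3.28268 -2.08702 1.45257 rad/s, tcp=-0.26656 0.10536 0.20173 m, u=35.50695 7.11893 5.87026 0.65354 N·m.
t=0.49500 s (step 33): q=-1.96056 1.54532 -2.14951 -1.78379 rad, θ̇=-2.49265 3.25333 -2.07529 0.74885 rad/s, tcp=-0.25767 0.09824 0.14592 m, u=31.48108 5.32123 6.04280 0.78834 N·m.
t=0.54000 s (step 36): q=-2.05684 1.69200 -2.23933 -1.75858 rad, θ̇=-1.80175 3.28492 -1.90487 0.41256 rad/s, tcp=-0.24255 0.09151 0.09878 m, u=27.65230 3.98763 6.01797 0.83854 N·m.
t=0.58500 s (step 39): q=-2.12475 1.84139 -2.31876 -1.74370 rad, θ̇=-1.23105 3.37018 -1.61775 0.26889 rad/s, tcp=-0.22521 0.08499 0.06048 m, u=24.06453 2.96127 5.77913 0.88658 N·m.
t=0.63000 s (step 42): q=-2.16971 1.99544 -2.38340 -1.73273 rad, θ̇=-0.78352 3.48659 -1.25063 0.22978 rad/s, tcp=-0.20784 0.07905 0.03035 m, u=20.43543 2.07338 5.30078 0.98295 N·m.
t=0.67500 s (step 45): q=-2.19775 2.15457 -2.43035 -1.72175 rad, θ̇=-0.48407 3.58493 -0.83616 0.26696 rad/s, tcp=-0.19117 0.07395 0.00724 m, u=16.76328 1.17168 4.56305 1.14391 N·m.
t=0.72000 s (step 48): q=-2.21611 2.31613 -2.45860 -1.70771 rad, θ̇=-0.35380 3.58175 -0.42990 0.36095 rad/s, tcp=-0.17509 0.06961 -0.01037 m, u=13.77486 0.16546 3.64284 1.36156 N·m.
t=0.76500 s (step 51): q=-2.18501 2.53381 -2.42302 -1.63319 rad, θ̇=2.77704 7.01712 2.84715 4.16158 rad/s, tcp=-0.14947 0.06231 -0.00598 m, u=41.32654 0.89304 13.73408 4.92767 N·m.
t=0.81000 s (step 54): q=-1.96545 2.87275 -2.28011 -1.31872 rad, θ̇=6.78653 7.67947 2.22560 9.82731 rad/s, tcp=-0.08333 0.04881 0.05546 m, u=24.21174 -12.30044 -3.38353 4.30079 N·m.
t=0.85500 s (step 57): q=-1.60060 3.20456 -2.31102 -0.83357 rad, θ̇=9.51382 6.67773 -3.68945 9.98945 rad/s, tcp=-0.00064 0.05349 0.13060 m, u=51.28958 -28.67488 -15.38710 1.00990 N·m.
t=0.90000 s (step 60): q=-1.11222 3.42466 -2.56675 -0.55549 rad, θ̇=11.51862 3.95586 -7.64833 2.19405 rad/s, tcp=0.06757 0.06471 0.19679 m, u=9.44846 -13.99302 -10.81601 -0.54313 N·m.
t=0.94500 s (step 63): q=-0.63378 3.60322 -2.95709 -0.63833 rad, θ̇=9.35327 3.42392 -8.65904 -5.17964 rad/s, tcp=0.13291 0.04814 0.27302 m, u=-10.16940 -3.32382 -4.78267 -0.54270 N·m.
t=0.99000 s (step 66): q=-0.28241 3.69994 -3.30335 -0.91072 rad, θ̇=6.33345 0.76352 -6.71592 -5.90204 rad/s, tcp=0.19869 0.02582 0.35019 m, u=-15.99412 -0.24985 -3.40620 -1.20771 N·m.
t=1.03500 s (step 69): q=-0.05302 3.68043 -3.56839 -1.12523 rad, θ̇=3.99709 -1.48708 -5.10124 -3.47844 rad/s, tcp=0.25480 0.00743 0.41652 m, u=-17.17583 0.10292 -4.03419 -1.64526 N·m.
t=1.08000 s (step 72): q=0.08934 3.58258 -3.76561 -1.22979 rad, θ̇=2.44818 -2.68918 -3.69147 -1.32800 rad/s, tcp=0.29438 -0.00881 0.47190 m, u=-15.75185 -0.14462 -4.84407 -1.36212 N·m.
t=1.12500 s (step 75): q=0.17705 3.45180 -3.90565 -1.26141 rad, θ̇=1.53666 -3.01164 -2.59377 -0.24761 rad/s, tcp=0.31663 -0.02401 0.51856 m, u=-13.06285 -0.56876 -5.23055 -0.70677 N·m.
t=1.17000 s (step 78): q=0.23429 3.31755 -4.00493 -1.26304 rad, θ̇=1.06667 -2.90488 -1.88658 0.05829 rad/s, tcp=0.32505 -0.03768 0.55722 m, u=-10.39084 -0.99100 -5.23911 -0.02718 N·m.
t=1.21500 s (step 81): q=0.27694 3.19055 -4.07915 -1.25911 rad, θ̇=0.86038 -2.73895 -1.44705 0.08754 rad/s, tcp=0.32462 -0.04938 0.58830 m, u=-8.57385 -1.28579 -5.07482 0.49789 N·m.
t=1.26000 s (step 84): q=0.31375 3.06967 -4.13702 -1.25494 rad, θ̇=0.79315 -2.63954 -1.14736 0.08504 rad/s, tcp=0.31995 -0.05911 0.61274 m, u=-70.54405 32.44349 9.68486 -7.92414 N·m.
t=1.30500 s (step 87): q=0.25774 3.28076 -4.06392 -1.39952 rad, θ̇=-2.96729 9.55147 4.44164 -4.13547 rad/s, tcp=0.29746 -0.05163 0.56484 m.


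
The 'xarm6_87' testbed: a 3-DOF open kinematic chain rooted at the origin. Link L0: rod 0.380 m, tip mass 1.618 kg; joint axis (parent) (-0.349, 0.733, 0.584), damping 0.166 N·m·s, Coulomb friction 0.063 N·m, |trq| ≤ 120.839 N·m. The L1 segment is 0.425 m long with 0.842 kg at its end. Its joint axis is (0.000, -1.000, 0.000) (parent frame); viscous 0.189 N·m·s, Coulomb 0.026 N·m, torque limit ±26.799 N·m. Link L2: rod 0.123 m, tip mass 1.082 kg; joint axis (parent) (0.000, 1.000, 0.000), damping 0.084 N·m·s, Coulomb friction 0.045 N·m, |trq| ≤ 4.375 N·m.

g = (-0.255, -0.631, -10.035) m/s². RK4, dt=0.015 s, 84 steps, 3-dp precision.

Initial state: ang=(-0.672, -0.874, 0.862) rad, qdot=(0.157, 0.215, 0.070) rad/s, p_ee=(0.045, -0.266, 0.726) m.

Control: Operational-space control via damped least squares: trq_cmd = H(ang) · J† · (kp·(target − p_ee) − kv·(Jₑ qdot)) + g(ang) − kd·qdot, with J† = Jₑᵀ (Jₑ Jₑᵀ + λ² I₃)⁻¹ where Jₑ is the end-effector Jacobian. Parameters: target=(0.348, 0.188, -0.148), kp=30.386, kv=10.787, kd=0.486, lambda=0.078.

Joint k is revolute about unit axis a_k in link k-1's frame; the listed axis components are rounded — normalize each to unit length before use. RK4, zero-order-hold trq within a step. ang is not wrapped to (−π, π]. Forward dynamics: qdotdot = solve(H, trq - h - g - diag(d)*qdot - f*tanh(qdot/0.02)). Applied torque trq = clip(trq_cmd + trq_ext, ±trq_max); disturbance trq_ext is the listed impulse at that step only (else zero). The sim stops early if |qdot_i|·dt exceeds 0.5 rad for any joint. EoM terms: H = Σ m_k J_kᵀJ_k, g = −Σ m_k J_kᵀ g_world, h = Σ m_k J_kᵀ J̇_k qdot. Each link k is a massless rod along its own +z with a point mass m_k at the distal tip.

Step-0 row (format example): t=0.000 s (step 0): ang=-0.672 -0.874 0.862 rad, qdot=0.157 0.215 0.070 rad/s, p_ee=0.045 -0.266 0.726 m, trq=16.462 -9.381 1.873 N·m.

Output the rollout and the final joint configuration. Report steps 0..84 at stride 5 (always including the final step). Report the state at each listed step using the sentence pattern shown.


t=0.075 s (step 5): ang=-0.663 -0.918 1.006 rad, qdot=0.097 -1.327 2.185 rad/s, p_ee=0.074 -0.261 0.697 m, trq=10.475 -1.211 -0.281 N·m.
t=0.150 s (step 10): ang=-0.651 -1.050 1.161 rad, qdot=0.262 -2.102 1.890 rad/s, p_ee=0.132 -0.254 0.636 m, trq=7.425 2.205 -0.558 N·m.
t=0.225 s (step 15): ang=-0.621 -1.222 1.284 rad, qdot=0.555 -2.453 1.359 rad/s, p_ee=0.197 -0.235 0.557 m, trq=4.732 4.495 -0.534 N·m.
t=0.300 s (step 20): ang=-0.566 -1.410 1.364 rad, qdot=0.924 -2.504 0.777 rad/s, p_ee=0.259 -0.204 0.467 m, trq=1.992 6.417 -0.373 N·m.
t=0.375 s (step 25): ang=-0.481 -1.591 1.404 rad, qdot=1.334 -2.284 0.287 rad/s, p_ee=0.308 -0.161 0.371 m, trq=-0.574 7.910 -0.164 N·m.
t=0.450 s (step 30): ang=-0.366 -1.747 1.412 rad, qdot=1.724 -1.849 0.000 rad/s, p_ee=0.342 -0.112 0.278 m, trq=-2.733 8.766 0.017 N·m.
t=0.525 s (step 35): ang=-0.225 -1.865 1.410 rad, qdot=2.017 -1.308 -0.072 rad/s, p_ee=0.359 -0.062 0.194 m, trq=-4.462 8.914 0.151 N·m.
t=0.600 s (step 40): ang=-0.068 -1.944 1.402 rad, qdot=2.136 -0.786 -0.124 rad/s, p_ee=0.365 -0.017 0.123 m, trq=-5.905 8.498 0.320 N·m.
t=0.675 s (step 45): ang=0.091 -1.986 1.393 rad, qdot=2.068 -0.360 -0.120 rad/s, p_ee=0.365 0.022 0.065 m, trq=-7.096 7.770 0.468 N·m.
t=0.750 s (step 50): ang=0.238 -2.001 1.385 rad, qdot=1.855 -0.067 -0.102 rad/s, p_ee=0.362 0.054 0.018 m, trq=-8.017 6.970 0.589 N·m.
t=0.825 s (step 55): ang=0.367 -1.999 1.377 rad, qdot=1.565 0.095 -0.091 rad/s, p_ee=0.358 0.082 -0.019 m, trq=-8.650 6.279 0.682 N·m.
t=0.900 s (step 60): ang=0.473 -1.989 1.371 rad, qdot=1.265 0.168 -0.074 rad/s, p_ee=0.354 0.104 -0.048 m, trq=-9.022 5.721 0.741 N·m.
t=0.975 s (step 65): ang=0.557 -1.975 1.366 rad, qdot=0.993 0.190 -0.058 rad/s, p_ee=0.350 0.122 -0.070 m, trq=-9.204 5.290 0.777 N·m.
t=1.050 s (step 70): ang=0.623 -1.961 1.362 rad, qdot=0.766 0.183 -0.044 rad/s, p_ee=0.347 0.136 -0.087 m, trq=-9.272 4.969 0.799 N·m.
t=1.125 s (step 75): ang=0.673 -1.948 1.360 rad, qdot=0.584 0.164 -0.034 rad/s, p_ee=0.345 0.147 -0.101 m, trq=-9.281 4.732 0.812 N·m.
t=1.200 s (step 80): ang=0.711 -1.937 1.357 rad, qdot=0.442 0.142 -0.027 rad/s, p_ee=0.343 0.156 -0.110 m, trq=-9.265 4.560 0.820 N·m.
t=1.260 s (step 84): ang=0.735 -1.929 1.356 rad, qdot=0.354 0.124 -0.023 rad/s, p_ee=0.342 0.162 -0.116 m.
final ang (rad): 0.735 -1.929 1.356


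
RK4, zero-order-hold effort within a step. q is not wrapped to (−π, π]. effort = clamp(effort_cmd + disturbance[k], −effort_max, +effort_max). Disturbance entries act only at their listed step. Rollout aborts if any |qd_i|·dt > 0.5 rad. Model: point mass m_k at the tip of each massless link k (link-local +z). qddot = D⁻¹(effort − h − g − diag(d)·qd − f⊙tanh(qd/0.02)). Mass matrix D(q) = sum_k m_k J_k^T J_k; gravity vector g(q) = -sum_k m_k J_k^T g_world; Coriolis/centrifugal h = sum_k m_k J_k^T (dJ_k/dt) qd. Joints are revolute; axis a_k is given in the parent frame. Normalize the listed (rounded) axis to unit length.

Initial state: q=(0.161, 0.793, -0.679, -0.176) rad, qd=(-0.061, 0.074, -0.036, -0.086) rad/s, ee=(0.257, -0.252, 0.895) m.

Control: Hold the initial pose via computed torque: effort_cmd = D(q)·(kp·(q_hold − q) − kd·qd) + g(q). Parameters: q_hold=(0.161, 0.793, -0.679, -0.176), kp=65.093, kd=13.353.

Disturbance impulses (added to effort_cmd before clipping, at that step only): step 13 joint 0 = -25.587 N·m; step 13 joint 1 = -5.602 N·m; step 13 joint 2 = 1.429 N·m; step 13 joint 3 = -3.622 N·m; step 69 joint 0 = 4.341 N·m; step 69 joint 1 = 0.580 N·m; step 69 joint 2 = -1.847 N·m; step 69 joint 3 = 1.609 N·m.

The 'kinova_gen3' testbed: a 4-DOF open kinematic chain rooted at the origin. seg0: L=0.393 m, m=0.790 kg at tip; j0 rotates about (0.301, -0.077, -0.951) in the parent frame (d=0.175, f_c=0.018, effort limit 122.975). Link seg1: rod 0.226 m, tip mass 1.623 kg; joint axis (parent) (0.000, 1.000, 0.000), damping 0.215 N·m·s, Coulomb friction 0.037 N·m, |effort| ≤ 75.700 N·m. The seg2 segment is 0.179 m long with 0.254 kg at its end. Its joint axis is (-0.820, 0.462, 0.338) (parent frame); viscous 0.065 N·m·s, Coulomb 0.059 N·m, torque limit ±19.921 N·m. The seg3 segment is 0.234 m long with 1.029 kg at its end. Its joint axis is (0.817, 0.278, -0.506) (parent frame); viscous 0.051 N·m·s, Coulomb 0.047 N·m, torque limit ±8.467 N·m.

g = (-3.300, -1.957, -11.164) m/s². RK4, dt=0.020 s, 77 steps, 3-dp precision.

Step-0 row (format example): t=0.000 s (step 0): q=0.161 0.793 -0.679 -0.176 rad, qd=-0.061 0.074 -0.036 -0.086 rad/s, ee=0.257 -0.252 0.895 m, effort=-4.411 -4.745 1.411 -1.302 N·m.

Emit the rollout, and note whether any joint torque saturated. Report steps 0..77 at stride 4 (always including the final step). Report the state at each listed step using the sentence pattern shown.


t=0.080 s (step 4): q=0.158 0.795 -0.678 -0.176 rad, qd=-0.009 0.011 -0.001 -0.017 rad/s, ee=0.259 -0.251 0.895 m, effort=-4.791 -4.467 1.593 -1.359 N·m.
t=0.160 s (step 8): q=0.158 0.795 -0.678 -0.176 rad, qd=0.007 -0.000 -0.013 -0.019 rad/s, ee=0.259 -0.251 0.895 m, effort=-4.971 -4.337 1.688 -1.387 N·m.
t=0.240 s (step 12): q=0.159 0.794 -0.678 -0.175 rad, qd=0.010 -0.002 -0.017 -0.019 rad/s, ee=0.259 -0.251 0.895 m, effort=-5.046 -4.282 1.728 -1.401 N·m.
t=0.320 s (step 16): q=0.097 0.793 -0.751 -0.161 rad, qd=-0.738 -0.028 -0.841 0.102 rad/s, ee=0.252 -0.235 0.897 m, effort=-0.138 -3.027 1.567 -0.752 N·m.
t=0.400 s (step 20): q=0.077 0.791 -0.772 -0.161 rad, qd=0.075 -0.003 0.085 -0.051 rad/s, ee=0.249 -0.229 0.898 m, effort=-3.040 -3.520 1.797 -1.198 N·m.
t=0.480 s (step 24): q=0.092 0.792 -0.756 -0.163 rad, qd=0.260 0.023 0.251 -0.032 rad/s, ee=0.251 -0.234 0.897 m, effort=-4.417 -3.842 1.921 -1.424 N·m.
t=0.560 s (step 28): q=0.113 0.793 -0.736 -0.164 rad, qd=0.246 0.026 0.227 -0.033 rad/s, ee=0.252 -0.240 0.896 m, effort=-4.993 -4.040 1.939 -1.500 N·m.
t=0.640 s (step 32): q=0.130 0.795 -0.720 -0.166 rad, qd=0.177 0.021 0.156 -0.034 rad/s, ee=0.253 -0.246 0.895 m, effort=-5.176 -4.146 1.919 -1.512 N·m.
t=0.720 s (step 36): q=0.141 0.796 -0.710 -0.167 rad, qd=0.111 0.015 0.091 -0.035 rad/s, ee=0.254 -0.250 0.894 m, effort=-5.190 -4.196 1.890 -1.499 N·m.
t=0.800 s (step 40): q=0.148 0.797 -0.704 -0.169 rad, qd=0.062 0.011 0.045 -0.035 rad/s, ee=0.254 -0.252 0.894 m, effort=-5.148 -4.218 1.865 -1.481 N·m.
t=0.880 s (step 44): q=0.151 0.797 -0.701 -0.170 rad, qd=0.034 0.007 0.022 -0.036 rad/s, ee=0.255 -0.253 0.894 m, effort=-5.100 -4.229 1.841 -1.464 N·m.
t=0.960 s (step 48): q=0.153 0.797 -0.699 -0.171 rad, qd=0.021 0.003 0.018 -0.033 rad/s, ee=0.255 -0.253 0.894 m, effort=-5.066 -4.238 1.818 -1.450 N·m.
t=1.040 s (step 52): q=0.155 0.797 -0.697 -0.172 rad, qd=0.014 0.001 0.016 -0.030 rad/s, ee=0.255 -0.253 0.894 m, effort=-5.048 -4.246 1.801 -1.440 N·m.
t=1.120 s (step 56): q=0.155 0.797 -0.694 -0.173 rad, qd=0.011 -0.000 0.015 -0.027 rad/s, ee=0.255 -0.253 0.894 m, effort=-5.041 -4.251 1.788 -1.433 N·m.
t=1.200 s (step 60): q=0.156 0.796 -0.693 -0.173 rad, qd=0.009 -0.001 0.013 -0.025 rad/s, ee=0.255 -0.253 0.894 m, effort=-5.039 -4.254 1.780 -1.428 N·m.
t=1.280 s (step 64): q=0.157 0.796 -0.691 -0.173 rad, qd=0.008 -0.001 0.012 -0.023 rad/s, ee=0.256 -0.253 0.894 m, effort=-5.040 -4.255 1.773 -1.425 N·m.
t=1.360 s (step 68): q=0.157 0.796 -0.689 -0.173 rad, qd=0.007 -0.001 0.010 -0.021 rad/s, ee=0.256 -0.253 0.894 m, effort=-5.042 -4.256 1.767 -1.422 N·m.
t=1.440 s (step 72): q=0.159 0.796 -0.689 -0.151 rad, qd=0.036 0.019 -0.012 0.182 rad/s, ee=0.255 -0.258 0.892 m, effort=-5.868 -4.351 2.096 -1.710 N·m.
t=1.520 s (step 76): q=0.161 0.797 -0.689 -0.150 rad, qd=0.005 -0.003 0.010 -0.040 rad/s, ee=0.254 -0.259 0.892 m, effort=-5.358 -4.294 1.890 -1.543 N·m.
t=1.540 s (step 77): q=0.161 0.797 -0.689 -0.150 rad, qd=-0.003 -0.005 0.010 -0.047 rad/s, ee=0.254 -0.259 0.892 m.
any joint saturated: no


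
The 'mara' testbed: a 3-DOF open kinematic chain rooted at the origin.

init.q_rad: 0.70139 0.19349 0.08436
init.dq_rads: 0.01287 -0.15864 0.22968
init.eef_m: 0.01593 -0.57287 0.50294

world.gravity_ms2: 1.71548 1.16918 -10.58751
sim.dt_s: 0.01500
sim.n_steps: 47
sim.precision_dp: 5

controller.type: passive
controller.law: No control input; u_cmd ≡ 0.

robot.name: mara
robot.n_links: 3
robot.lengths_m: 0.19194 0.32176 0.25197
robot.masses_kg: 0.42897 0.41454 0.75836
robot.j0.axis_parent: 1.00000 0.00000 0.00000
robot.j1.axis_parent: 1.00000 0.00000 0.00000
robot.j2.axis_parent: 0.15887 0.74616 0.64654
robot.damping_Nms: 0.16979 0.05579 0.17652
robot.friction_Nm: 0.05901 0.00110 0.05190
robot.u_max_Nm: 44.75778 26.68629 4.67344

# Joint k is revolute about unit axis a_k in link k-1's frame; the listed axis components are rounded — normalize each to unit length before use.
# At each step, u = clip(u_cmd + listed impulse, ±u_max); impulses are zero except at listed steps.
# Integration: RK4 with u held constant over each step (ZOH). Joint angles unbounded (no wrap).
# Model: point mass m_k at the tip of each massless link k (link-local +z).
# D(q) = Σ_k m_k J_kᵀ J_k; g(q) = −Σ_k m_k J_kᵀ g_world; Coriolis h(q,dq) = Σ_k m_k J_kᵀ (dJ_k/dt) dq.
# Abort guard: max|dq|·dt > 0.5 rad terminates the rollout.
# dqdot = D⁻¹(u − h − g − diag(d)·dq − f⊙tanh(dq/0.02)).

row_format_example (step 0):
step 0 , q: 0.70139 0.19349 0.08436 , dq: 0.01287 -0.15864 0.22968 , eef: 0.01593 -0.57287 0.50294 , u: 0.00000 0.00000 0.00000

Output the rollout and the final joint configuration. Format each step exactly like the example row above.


step 1 , q: 0.70265 0.19128 0.08865 , dq: 0.14960 -0.12926 0.34065 , eef: 0.01675 -0.57275 0.50308 , u: 0.00000 0.00000 0.00000
step 2 , q: 0.70583 0.18968 0.09454 , dq: 0.27299 -0.08099 0.44329 , eef: 0.01786 -0.57383 0.50180 , u: 0.00000 0.00000 0.00000
step 3 , q: 0.71081 0.18889 0.10191 , dq: 0.39004 -0.02286 0.53894 , eef: 0.01926 -0.57609 0.49906 , u: 0.00000 0.00000 0.00000
step 4 , q: 0.71752 0.18902 0.11068 , dq: 0.50490 0.03997 0.62860 , eef: 0.02092 -0.57951 0.49486 , u: 0.00000 0.00000 0.00000
step 5 , q: 0.72595 0.19011 0.12074 , dq: 0.61908 0.10607 0.71290 , eef: 0.02283 -0.58406 0.48915 , u: 0.00000 0.00000 0.00000
step 6 , q: 0.73609 0.19221 0.13204 , dq: 0.73385 0.17436 0.79220 , eef: 0.02498 -0.58970 0.48188 , u: 0.00000 0.00000 0.00000
step 7 , q: 0.74798 0.19534 0.14449 , dq: 0.85112 0.24280 0.86665 , eef: 0.02734 -0.59639 0.47301 , u: 0.00000 0.00000 0.00000
step 8 , q: 0.76165 0.19949 0.15801 , dq: 0.97277 0.30943 0.93614 , eef: 0.02991 -0.60407 0.46245 , u: 0.00000 0.00000 0.00000
step 9 , q: 0.77719 0.20461 0.17254 , dq: 1.10072 0.37216 1.00031 , eef: 0.03266 -0.61266 0.45013 , u: 0.00000 0.00000 0.00000
step 10 , q: 0.79471 0.21062 0.18799 , dq: 1.23703 0.42871 1.05852 , eef: 0.03559 -0.62208 0.43597 , u: 0.00000 0.00000 0.00000
step 11 , q: 0.81436 0.21742 0.20427 , dq: 1.38392 0.47650 1.10987 , eef: 0.03868 -0.63223 0.41986 , u: 0.00000 0.00000 0.00000
step 12 , q: 0.83630 0.22486 0.22125 , dq: 1.54379 0.51259 1.15320 , eef: 0.04189 -0.64299 0.40172 , u: 0.00000 0.00000 0.00000
step 13 , q: 0.86075 0.23273 0.23881 , dq: 1.71922 0.53372 1.18708 , eef: 0.04521 -0.65423 0.38143 , u: 0.00000 0.00000 0.00000
step 14 , q: 0.88796 0.24078 0.25681 , dq: 1.91291 0.53629 1.20985 , eef: 0.04860 -0.66578 0.35891 , u: 0.00000 0.00000 0.00000
step 15 , q: 0.91824 0.24870 0.27505 , dq: 2.12757 0.51650 1.21961 , eef: 0.05203 -0.67749 0.33404 , u: 0.00000 0.00000 0.00000
step 16 , q: 0.95191 0.25614 0.29332 , dq: 2.36583 0.47042 1.21424 , eef: 0.05546 -0.68914 0.30674 , u: 0.00000 0.00000 0.00000
step 17 , q: 0.98934 0.26267 0.31139 , dq: 2.63004 0.39425 1.19143 , eef: 0.05885 -0.70054 0.27693 , u: 0.00000 0.00000 0.00000
step 18 , q: 1.03095 0.26780 0.32896 , dq: 2.92210 0.28451 1.14875 , eef: 0.06213 -0.71142 0.24453 , u: 0.00000 0.00000 0.00000
step 19 , q: 1.07715 0.27102 0.34574 , dq: 3.24313 0.13846 1.08364 , eef: 0.06525 -0.72154 0.20949 , u: 0.00000 0.00000 0.00000
step 20 , q: 1.12839 0.27177 0.36135 , dq: 3.59284 -0.04500 0.99348 , eef: 0.06814 -0.73060 0.17178 , u: 0.00000 0.00000 0.00000
step 21 , q: 1.18507 0.26949 0.37540 , dq: 3.96866 -0.26401 0.87568 , eef: 0.07074 -0.73827 0.13140 , u: 0.00000 0.00000 0.00000
step 22 , q: 1.24757 0.26367 0.38747 , dq: 4.36905 -0.51842 0.72802 , eef: 0.07296 -0.74423 0.08836 , u: 0.00000 0.00000 0.00000
step 23 , q: 1.31623 0.25380 0.39708 , dq: 4.78798 -0.80180 0.54855 , eef: 0.07472 -0.74808 0.04274 , u: 0.00000 0.00000 0.00000
step 24 , q: 1.39126 0.23952 0.40376 , dq: 5.21618 -1.10300 0.33602 , eef: 0.07595 -0.74943 -0.00535 , u: 0.00000 0.00000 0.00000
step 25 , q: 1.47270 0.22070 0.40700 , dq: 5.64050 -1.40494 0.09029 , eef: 0.07654 -0.74783 -0.05577 , u: 0.00000 0.00000 0.00000
step 26 , q: 1.56039 0.19747 0.40657 , dq: 6.04673 -1.68739 -0.14447 , eef: 0.07646 -0.74280 -0.10829 , u: 0.00000 0.00000 0.00000
step 27 , q: 1.65388 0.17036 0.40251 , dq: 6.40949 -1.91509 -0.40110 , eef: 0.07572 -0.73384 -0.16262 , u: 0.00000 0.00000 0.00000
step 28 , q: 1.75233 0.14046 0.39440 , dq: 6.70455 -2.05358 -0.68505 , eef: 0.07423 -0.72044 -0.21839 , u: 0.00000 0.00000 0.00000
step 29 , q: 1.85457 0.10935 0.38187 , dq: 6.91021 -2.07154 -0.98710 , eef: 0.07193 -0.70211 -0.27517 , u: 0.00000 0.00000 0.00000
step 30 , q: 1.95911 0.07903 0.36475 , dq: 7.01124 -1.94711 -1.29552 , eef: 0.06877 -0.67841 -0.33241 , u: 0.00000 0.00000 0.00000
step 31 , q: 2.06436 0.05168 0.34304 , dq: 7.00359 -1.67518 -1.59724 , eef: 0.06474 -0.64896 -0.38951 , u: 0.00000 0.00000 0.00000
step 32 , q: 2.16872 0.02944 0.31693 , dq: 6.89707 -1.27139 -1.87916 , eef: 0.05988 -0.61344 -0.44575 , u: 0.00000 0.00000 0.00000
step 33 , q: 2.27089 0.01403 0.28682 , dq: 6.71492 -0.77136 -2.12894 , eef: 0.05425 -0.57165 -0.50031 , u: 0.00000 0.00000 0.00000
step 34 , q: 2.36996 0.00653 0.25328 , dq: 6.49073 -0.22580 -2.33501 , eef: 0.04794 -0.52354 -0.55230 , u: 0.00000 0.00000 0.00000
step 35 , q: 2.46561 0.00717 0.21705 , dq: 6.26562 0.30395 -2.48608 , eef: 0.04109 -0.46918 -0.60073 , u: 0.00000 0.00000 0.00000
step 36 , q: 2.55811 0.01529 0.17903 , dq: 6.07654 0.76254 -2.57113 , eef: 0.03389 -0.40884 -0.64458 , u: 0.00000 0.00000 0.00000
step 37 , q: 2.64825 0.02944 0.14030 , dq: 5.95511 1.10202 -2.58026 , eef: 0.02654 -0.34303 -0.68283 , u: 0.00000 0.00000 0.00000
step 38 , q: 2.73720 0.04759 0.10204 , dq: 5.91980 1.29263 -2.50664 , eef: 0.01929 -0.27242 -0.71454 , u: 0.00000 0.00000 0.00000
step 39 , q: 2.82629 0.06744 0.06552 , dq: 5.97089 1.32970 -2.34864 , eef: 0.01237 -0.19791 -0.73895 , u: 0.00000 0.00000 0.00000
step 40 , q: 2.91668 0.08681 0.03198 , dq: 6.09059 1.23397 -2.11128 , eef: 0.00602 -0.12057 -0.75547 , u: 0.00000 0.00000 0.00000
step 41 , q: 3.00919 0.10399 0.00252 , dq: 6.24796 1.04531 -1.80622 , eef: 0.00047 -0.04153 -0.76376 , u: 0.00000 0.00000 0.00000
step 42 , q: 3.10413 0.11795 -0.02195 , dq: 6.40674 0.81247 -1.45043 , eef: -0.00412 0.03803 -0.76372 , u: 0.00000 0.00000 0.00000
step 43 , q: 3.20123 0.12838 -0.04084 , dq: 6.53299 0.58282 -1.06413 , eef: -0.00765 0.11695 -0.75542 , u: 0.00000 0.00000 0.00000
step 44 , q: 3.29982 0.13564 -0.05383 , dq: 6.60079 0.39447 -0.66857 , eef: -0.01008 0.19414 -0.73915 , u: 0.00000 0.00000 0.00000
step 45 , q: 3.39888 0.14055 -0.06095 , dq: 6.59512 0.27176 -0.28395 , eef: -0.01140 0.26856 -0.71532 , u: 0.00000 0.00000 0.00000
step 46 , q: 3.49728 0.14418 -0.06249 , dq: 6.51201 0.22514 0.06261 , eef: -0.01169 0.33929 -0.68452 , u: 0.00000 0.00000 0.00000
step 47 , q: 3.59388 0.14769 -0.05955 , dq: 6.35686 0.25389 0.32311 , eef: -0.01114 0.40553 -0.64742
final q (rad): 3.59388 0.14769 -0.05955


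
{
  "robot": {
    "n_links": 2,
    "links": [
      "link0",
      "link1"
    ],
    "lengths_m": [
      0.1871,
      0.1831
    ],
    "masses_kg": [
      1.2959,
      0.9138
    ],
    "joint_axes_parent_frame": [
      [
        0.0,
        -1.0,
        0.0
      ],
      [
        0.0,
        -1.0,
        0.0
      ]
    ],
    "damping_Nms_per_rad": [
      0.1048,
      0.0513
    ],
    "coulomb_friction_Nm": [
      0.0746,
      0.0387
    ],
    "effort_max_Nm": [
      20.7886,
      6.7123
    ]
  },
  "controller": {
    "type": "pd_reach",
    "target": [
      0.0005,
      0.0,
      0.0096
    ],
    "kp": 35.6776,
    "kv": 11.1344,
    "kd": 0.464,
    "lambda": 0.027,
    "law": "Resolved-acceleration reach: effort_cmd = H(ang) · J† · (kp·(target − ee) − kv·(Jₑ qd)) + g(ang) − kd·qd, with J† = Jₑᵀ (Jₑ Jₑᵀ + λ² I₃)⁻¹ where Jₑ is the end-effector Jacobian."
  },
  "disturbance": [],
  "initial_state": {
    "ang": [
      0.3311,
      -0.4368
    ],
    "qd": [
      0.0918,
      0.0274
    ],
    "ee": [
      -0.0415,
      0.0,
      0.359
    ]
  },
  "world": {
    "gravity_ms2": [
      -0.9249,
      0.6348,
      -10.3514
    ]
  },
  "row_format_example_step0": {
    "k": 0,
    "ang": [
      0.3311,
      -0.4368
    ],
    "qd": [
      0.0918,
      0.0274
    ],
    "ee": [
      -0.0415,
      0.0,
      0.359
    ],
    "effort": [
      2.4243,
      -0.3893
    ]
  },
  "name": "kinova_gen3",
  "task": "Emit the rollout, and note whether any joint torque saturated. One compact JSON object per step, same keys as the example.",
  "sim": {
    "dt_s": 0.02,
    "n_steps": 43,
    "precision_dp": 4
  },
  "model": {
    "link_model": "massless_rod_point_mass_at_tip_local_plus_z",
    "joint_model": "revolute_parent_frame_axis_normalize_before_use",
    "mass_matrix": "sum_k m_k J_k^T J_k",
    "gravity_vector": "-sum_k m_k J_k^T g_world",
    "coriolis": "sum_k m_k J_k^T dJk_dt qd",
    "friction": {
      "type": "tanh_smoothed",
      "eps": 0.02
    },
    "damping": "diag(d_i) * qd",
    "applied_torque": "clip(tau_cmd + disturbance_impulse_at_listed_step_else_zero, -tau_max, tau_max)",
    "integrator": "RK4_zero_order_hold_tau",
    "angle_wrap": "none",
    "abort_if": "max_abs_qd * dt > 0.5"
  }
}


{"k":1,"ang":[0.3511,-0.4734],"qd":[1.8616,-3.5605],"ee":[-0.042,0.0,0.3574],"effort":[0.841,1.3184]}
{"k":2,"ang":[0.3867,-0.5318],"qd":[1.7229,-2.3351],"ee":[-0.0441,0.0,0.3545],"effort":[-0.0634,0.4217]}
{"k":3,"ang":[0.4235,-0.5794],"qd":[1.9647,-2.4397],"ee":[-0.0485,0.0,0.3514],"effort":[-0.8474,0.3356]}
{"k":4,"ang":[0.4634,-0.6263],"qd":[2.0297,-2.2705],"ee":[-0.0539,0.0,0.348],"effort":[-1.4268,0.1416]}
{"k":5,"ang":[0.5043,-0.6707],"qd":[2.0721,-2.1894],"ee":[-0.0601,0.0,0.3444],"effort":[-1.8814,0.031]}
{"k":6,"ang":[0.5457,-0.7137],"qd":[2.0791,-2.1171],"ee":[-0.0665,0.0,0.3404],"effort":[-2.2371,-0.0504]}
{"k":7,"ang":[0.5871,-0.7553],"qd":[2.0654,-2.062],"ee":[-0.073,0.0,0.3363],"effort":[-2.5199,-0.1048]}
{"k":8,"ang":[0.628,-0.796],"qd":[2.0374,-2.0181],"ee":[-0.0793,0.0,0.3319],"effort":[-2.748,-0.1402]}
{"k":9,"ang":[0.6683,-0.8358],"qd":[2.0002,-1.9829],"ee":[-0.0854,0.0,0.3274],"effort":[-2.9345,-0.1616]}
{"k":10,"ang":[0.7078,-0.8751],"qd":[1.9572,-1.9541],"ee":[-0.0912,0.0,0.3227],"effort":[-3.0891,-0.1727]}
{"k":11,"ang":[0.7465,-0.9138],"qd":[1.9108,-1.9298],"ee":[-0.0965,0.0,0.3179],"effort":[-3.2189,-0.1762]}
{"k":12,"ang":[0.7841,-0.9521],"qd":[1.8628,-1.9087],"ee":[-0.1015,0.0,0.313],"effort":[-3.3289,-0.174]}
{"k":13,"ang":[0.8208,-0.99],"qd":[1.8141,-1.89],"ee":[-0.1061,0.0,0.308],"effort":[-3.423,-0.1677]}
{"k":14,"ang":[0.8566,-1.0275],"qd":[1.7655,-1.8728],"ee":[-0.1102,0.0,0.303],"effort":[-3.504,-0.1581]}
{"k":15,"ang":[0.8914,-1.0648],"qd":[1.7177,-1.8566],"ee":[-0.114,0.0,0.2979],"effort":[-3.5739,-0.1461]}
{"k":16,"ang":[0.9252,-1.1017],"qd":[1.6708,-1.841],"ee":[-0.1173,0.0,0.2928],"effort":[-3.6345,-0.1321]}
{"k":17,"ang":[0.9581,-1.1383],"qd":[1.625,-1.8256],"ee":[-0.1203,0.0,0.2877],"effort":[-3.6868,-0.1166]}
{"k":18,"ang":[0.9902,-1.1746],"qd":[1.5804,-1.8103],"ee":[-0.1229,0.0,0.2826],"effort":[-3.7319,-0.0998]}
{"k":19,"ang":[1.0213,-1.2105],"qd":[1.5371,-1.7949],"ee":[-0.1251,0.0,0.2775],"effort":[-3.7706,-0.0821]}
{"k":20,"ang":[1.0516,-1.2462],"qd":[1.4951,-1.7792],"ee":[-0.127,0.0,0.2725],"effort":[-3.8033,-0.0634]}
{"k":21,"ang":[1.0811,-1.2816],"qd":[1.4542,-1.7632],"ee":[-0.1286,0.0,0.2674],"effort":[-3.8308,-0.0441]}
{"k":22,"ang":[1.1097,-1.3166],"qd":[1.4146,-1.7468],"ee":[-0.1299,0.0,0.2624],"effort":[-3.8534,-0.0241]}
{"k":23,"ang":[1.1376,-1.3514],"qd":[1.376,-1.7299],"ee":[-0.131,0.0,0.2575],"effort":[-3.8715,-0.0036]}
{"k":24,"ang":[1.1647,-1.3858],"qd":[1.3385,-1.7125],"ee":[-0.1317,0.0,0.2525],"effort":[-3.8854,0.0173]}
{"k":25,"ang":[1.1911,-1.4198],"qd":[1.302,-1.6947],"ee":[-0.1323,0.0,0.2477],"effort":[-3.8954,0.0386]}
{"k":26,"ang":[1.2168,-1.4535],"qd":[1.2664,-1.6764],"ee":[-0.1326,0.0,0.2429],"effort":[-3.9019,0.0603]}
{"k":27,"ang":[1.2418,-1.4868],"qd":[1.2317,-1.6575],"ee":[-0.1327,0.0,0.2381],"effort":[-3.9051,0.0822]}
{"k":28,"ang":[1.266,-1.5197],"qd":[1.1978,-1.6382],"ee":[-0.1325,0.0,0.2334],"effort":[-3.9052,0.1044]}
{"k":29,"ang":[1.2897,-1.5522],"qd":[1.1647,-1.6184],"ee":[-0.1322,0.0,0.2287],"effort":[-3.9024,0.1268]}
{"k":30,"ang":[1.3126,-1.5843],"qd":[1.1324,-1.5982],"ee":[-0.1318,0.0,0.2242],"effort":[-3.897,0.1493]}
{"k":31,"ang":[1.3349,-1.6161],"qd":[1.1007,-1.5776],"ee":[-0.1311,0.0,0.2196],"effort":[-3.8892,0.172]}
{"k":32,"ang":[1.3566,-1.6474],"qd":[1.0698,-1.5565],"ee":[-0.1303,0.0,0.2152],"effort":[-3.8791,0.1947]}
{"k":33,"ang":[1.3777,-1.6783],"qd":[1.0395,-1.5351],"ee":[-0.1294,0.0,0.2108],"effort":[-3.867,0.2175]}
{"k":34,"ang":[1.3982,-1.7087],"qd":[1.0098,-1.5134],"ee":[-0.1284,0.0,0.2065],"effort":[-3.853,0.2402]}
{"k":35,"ang":[1.4181,-1.7388],"qd":[0.9807,-1.4913],"ee":[-0.1272,0.0,0.2022],"effort":[-3.8373,0.263]}
{"k":36,"ang":[1.4374,-1.7683],"qd":[0.9522,-1.469],"ee":[-0.126,0.0,0.198],"effort":[-3.82,0.2857]}
{"k":37,"ang":[1.4562,-1.7975],"qd":[0.9243,-1.4464],"ee":[-0.1246,0.0,0.1939],"effort":[-3.8013,0.3083]}
{"k":38,"ang":[1.4744,-1.8261],"qd":[0.8969,-1.4237],"ee":[-0.1232,0.0,0.1899],"effort":[-3.7813,0.3308]}
{"k":39,"ang":[1.4921,-1.8544],"qd":[0.8701,-1.4007],"ee":[-0.1216,0.0,0.1859],"effort":[-3.7602,0.3532]}
{"k":40,"ang":[1.5092,-1.8821],"qd":[0.8437,-1.3776],"ee":[-0.12,0.0,0.182],"effort":[-3.738,0.3755]}
{"k":41,"ang":[1.5258,-1.9094],"qd":[0.8179,-1.3544],"ee":[-0.1184,0.0,0.1782],"effort":[-3.715,0.3976]}
{"k":42,"ang":[1.542,-1.9363],"qd":[0.7926,-1.3311],"ee":[-0.1167,0.0,0.1744],"effort":[-3.6912,0.4195]}
{"k":43,"ang":[1.5576,-1.9626],"qd":[0.7678,-1.3077],"ee":[-0.1149,0.0,0.1708]}
{"summary": "any joint saturated: no"}


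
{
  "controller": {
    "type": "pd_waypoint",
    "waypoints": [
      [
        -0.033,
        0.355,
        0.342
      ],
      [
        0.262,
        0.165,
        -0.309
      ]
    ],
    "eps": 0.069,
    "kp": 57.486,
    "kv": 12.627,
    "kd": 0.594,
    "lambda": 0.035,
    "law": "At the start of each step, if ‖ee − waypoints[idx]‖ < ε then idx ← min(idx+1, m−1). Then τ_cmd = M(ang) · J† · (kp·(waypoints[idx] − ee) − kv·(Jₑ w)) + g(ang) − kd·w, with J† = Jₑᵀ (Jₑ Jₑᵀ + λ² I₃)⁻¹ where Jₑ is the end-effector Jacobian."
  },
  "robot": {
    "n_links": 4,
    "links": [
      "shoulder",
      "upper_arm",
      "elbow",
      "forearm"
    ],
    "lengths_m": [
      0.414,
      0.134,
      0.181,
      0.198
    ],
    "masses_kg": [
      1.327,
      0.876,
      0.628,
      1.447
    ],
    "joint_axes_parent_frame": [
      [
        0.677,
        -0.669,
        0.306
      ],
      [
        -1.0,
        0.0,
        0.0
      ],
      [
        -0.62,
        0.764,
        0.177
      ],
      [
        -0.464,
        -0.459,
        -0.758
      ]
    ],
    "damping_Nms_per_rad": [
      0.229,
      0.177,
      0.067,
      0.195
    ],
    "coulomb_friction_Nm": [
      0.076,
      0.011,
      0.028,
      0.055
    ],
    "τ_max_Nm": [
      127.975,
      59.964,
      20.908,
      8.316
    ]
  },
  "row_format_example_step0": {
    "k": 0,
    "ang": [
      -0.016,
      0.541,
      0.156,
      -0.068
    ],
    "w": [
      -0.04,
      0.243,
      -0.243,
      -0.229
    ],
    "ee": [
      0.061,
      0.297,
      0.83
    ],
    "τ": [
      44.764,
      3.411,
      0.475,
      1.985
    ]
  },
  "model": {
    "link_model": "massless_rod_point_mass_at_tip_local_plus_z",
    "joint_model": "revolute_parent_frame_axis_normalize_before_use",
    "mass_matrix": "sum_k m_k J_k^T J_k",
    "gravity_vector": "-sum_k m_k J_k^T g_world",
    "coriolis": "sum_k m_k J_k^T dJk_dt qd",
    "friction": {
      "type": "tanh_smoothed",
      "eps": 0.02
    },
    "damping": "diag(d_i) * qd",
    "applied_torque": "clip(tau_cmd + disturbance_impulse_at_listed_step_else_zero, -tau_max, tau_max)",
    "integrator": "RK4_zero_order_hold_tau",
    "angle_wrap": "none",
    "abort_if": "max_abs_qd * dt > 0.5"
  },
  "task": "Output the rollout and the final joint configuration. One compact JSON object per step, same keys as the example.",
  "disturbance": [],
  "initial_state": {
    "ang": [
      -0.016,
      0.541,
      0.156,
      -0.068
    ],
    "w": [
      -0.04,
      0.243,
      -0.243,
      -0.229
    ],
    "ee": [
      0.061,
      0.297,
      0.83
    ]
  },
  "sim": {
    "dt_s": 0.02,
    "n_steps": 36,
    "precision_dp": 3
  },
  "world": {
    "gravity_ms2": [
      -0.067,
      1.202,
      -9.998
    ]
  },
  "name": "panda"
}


{"k":1,"ang":[0.0,0.554,0.188,-0.068],"w":[1.651,1.119,3.337,0.069],"ee":[0.06,0.299,0.824],"\u03c4":[31.941,0.264,-2.308,1.084]}
{"k":2,"ang":[0.043,0.588,0.266,-0.08],"w":[2.567,2.145,4.493,-0.968],"ee":[0.055,0.302,0.809],"\u03c4":[17.199,-1.439,-2.727,1.104]}
{"k":3,"ang":[0.097,0.631,0.362,-0.081],"w":[2.847,2.302,4.961,0.47],"ee":[0.048,0.304,0.788],"\u03c4":[6.327,-2.94,-2.954,-0.348]}
{"k":4,"ang":[0.154,0.687,0.45,-0.092],"w":[2.855,3.233,3.893,-1.11],"ee":[0.038,0.305,0.763],"\u03c4":[-0.509,-4.314,-2.586,0.29]}
{"k":5,"ang":[0.208,0.744,0.53,-0.078],"w":[2.622,2.687,3.972,1.781],"ee":[0.027,0.306,0.735],"\u03c4":[-4.092,-5.704,-3.275,-1.874]}
{"k":6,"ang":[0.259,0.814,0.588,-0.086],"w":[2.463,4.038,2.062,-1.702],"ee":[0.017,0.307,0.707],"\u03c4":[-5.736,-6.857,-2.711,0.212]}
{"k":7,"ang":[0.305,0.875,0.642,-0.056],"w":[2.076,2.389,3.08,3.653],"ee":[0.007,0.308,0.678],"\u03c4":[-6.43,-7.87,-4.148,-3.443]}
{"k":8,"ang":[0.345,0.951,0.671,-0.065],"w":[1.98,4.705,0.214,-3.185],"ee":[-0.002,0.309,0.651],"\u03c4":[-5.764,-8.672,-2.798,0.966]}
{"k":9,"ang":[0.38,1.007,0.707,-0.019],"w":[1.482,1.416,2.842,6.122],"ee":[-0.009,0.31,0.623],"\u03c4":[-6.137,-9.227,-5.18,-5.259]}
{"k":10,"ang":[0.411,1.082,0.713,-0.036],"w":[1.539,5.386,-1.563,-5.759],"ee":[-0.014,0.31,0.599],"\u03c4":[-3.82,-9.699,-2.462,2.56]}
{"k":11,"ang":[0.434,1.126,0.738,0.024],"w":[0.906,-0.117,3.253,9.278],"ee":[-0.019,0.311,0.575],"\u03c4":[-5.467,-9.872,-6.192,-7.463]}
{"k":12,"ang":[0.456,1.198,0.728,-0.006],"w":[1.164,6.186,-3.334,-9.361],"ee":[-0.021,0.312,0.555],"\u03c4":[-1.048,-10.006,-1.592,4.913]}
{"k":13,"ang":[0.471,1.227,0.749,0.066],"w":[0.372,-2.058,4.182,13.216],"ee":[-0.024,0.314,0.534],"\u03c4":[-5.257,-9.983,-7.136,-8.316]}
{"k":14,"ang":[0.484,1.277,0.742,0.07],"w":[0.772,5.715,-3.654,-9.326],"ee":[-0.025,0.315,0.517],"\u03c4":[1.555,-9.93,-1.275,4.824]}
{"k":15,"ang":[0.491,1.301,0.751,0.13],"w":[0.046,-2.215,3.525,12.335],"ee":[-0.027,0.317,0.501],"\u03c4":[-4.396,-9.969,-6.685,-8.316]}
{"k":16,"ang":[0.497,1.342,0.74,0.133],"w":[0.496,5.128,-3.556,-8.975],"ee":[-0.027,0.319,0.487],"\u03c4":[3.443,-9.904,-1.331,4.554]}
{"k":17,"ang":[0.5,1.362,0.743,0.18],"w":[-0.148,-2.179,2.976,11.193],"ee":[-0.028,0.321,0.473],"\u03c4":[-3.532,-10.019,-6.301,-8.316]}
{"k":18,"ang":[0.503,1.398,0.729,0.174],"w":[0.322,4.751,-3.495,-9.099],"ee":[-0.027,0.323,0.462],"\u03c4":[4.833,-9.855,-1.355,4.619]}
{"k":19,"ang":[0.503,1.413,0.73,0.215],"w":[-0.273,-2.333,2.777,10.806],"ee":[-0.027,0.325,0.451],"\u03c4":[-3.034,-10.052,-6.132,-8.316]}
{"k":20,"ang":[0.503,1.444,0.716,0.206],"w":[0.206,4.415,-3.397,-9.127],"ee":[-0.026,0.327,0.442],"\u03c4":[5.792,-9.762,-1.341,4.622]}
{"k":21,"ang":[0.501,1.455,0.715,0.243],"w":[-0.343,-2.431,2.613,10.457],"ee":[-0.025,0.329,0.433],"\u03c4":[-2.678,-10.04,-5.927,-8.316]}
{"k":22,"ang":[0.5,1.481,0.701,0.23],"w":[0.136,4.165,-3.322,-9.227],"ee":[-0.024,0.331,0.425],"\u03c4":[6.469,-9.633,-1.271,4.678]}
{"k":23,"ang":[0.496,1.489,0.7,0.263],"w":[-0.378,-2.544,2.526,10.299],"ee":[-0.024,0.333,0.417],"\u03c4":[-2.508,-9.997,-5.743,-8.316]}
{"k":24,"ang":[0.495,1.512,0.685,0.249],"w":[0.098,3.958,-3.248,-9.303],"ee":[-0.023,0.335,0.412],"\u03c4":[6.914,-9.485,-1.175,4.719]}
{"k":25,"ang":[0.491,1.518,0.684,0.28],"w":[-0.389,-2.636,2.462,10.196],"ee":[-0.023,0.336,0.405],"\u03c4":[-13.213,22.395,15.795,-3.729]}
{"k":26,"ang":[0.493,1.553,0.679,0.263],"w":[0.463,5.322,-2.372,-9.486],"ee":[-0.019,0.336,0.393],"\u03c4":[-1.682,14.044,14.153,8.316]}
{"k":27,"ang":[0.498,1.595,0.7,0.298],"w":[0.135,-0.313,3.842,10.625],"ee":[-0.009,0.331,0.368],"\u03c4":[-11.738,6.485,5.001,-6.085]}
{"k":28,"ang":[0.505,1.669,0.714,0.296],"w":[0.497,6.876,-1.831,-8.42],"ee":[0.004,0.323,0.335],"\u03c4":[-0.815,1.755,6.135,6.137]}
{"k":29,"ang":[0.508,1.745,0.733,0.324],"w":[-0.12,1.472,3.106,9.266],"ee":[0.02,0.311,0.298],"\u03c4":[-11.98,-3.141,-0.516,-6.511]}
{"k":30,"ang":[0.505,1.835,0.74,0.339],"w":[-0.269,6.848,-1.783,-5.994],"ee":[0.037,0.298,0.258],"\u03c4":[-1.487,-5.713,1.374,3.498]}
{"k":31,"ang":[0.493,1.926,0.742,0.356],"w":[-0.96,2.719,1.551,6.363],"ee":[0.054,0.282,0.217],"\u03c4":[-11.121,-8.783,-2.892,-5.395]}
{"k":32,"ang":[0.468,2.014,0.739,0.374],"w":[-1.534,5.709,-1.518,-3.554],"ee":[0.071,0.265,0.177],"\u03c4":[-2.97,-9.831,-1.383,1.166]}
{"k":33,"ang":[0.43,2.098,0.731,0.382],"w":[-2.237,2.905,0.503,3.589],"ee":[0.088,0.248,0.139],"\u03c4":[-9.655,-11.388,-3.682,-3.994]}
{"k":34,"ang":[0.378,2.169,0.724,0.392],"w":[-3.022,4.049,-0.966,-2.062],"ee":[0.102,0.23,0.104],"\u03c4":[-4.114,-11.294,-2.676,-0.205]}
{"k":35,"ang":[0.31,2.229,0.719,0.393],"w":[-3.709,2.074,0.325,1.721],"ee":[0.115,0.212,0.071],"\u03c4":[-7.659,-11.522,-3.711,-2.87]}
{"k":36,"ang":[0.229,2.273,0.719,0.394],"w":[-4.474,2.148,-0.178,-1.26],"ee":[0.127,0.196,0.041]}
{"summary": "final ang (rad): 0.229 2.273 0.719 0.394"}
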